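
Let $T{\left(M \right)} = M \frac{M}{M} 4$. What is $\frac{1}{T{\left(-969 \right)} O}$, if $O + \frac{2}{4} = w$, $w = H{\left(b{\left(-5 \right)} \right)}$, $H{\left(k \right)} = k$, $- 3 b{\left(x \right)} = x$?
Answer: $- \frac{1}{4522} \approx -0.00022114$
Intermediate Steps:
$b{\left(x \right)} = - \frac{x}{3}$
$T{\left(M \right)} = 4 M$ ($T{\left(M \right)} = M 1 \cdot 4 = M 4 = 4 M$)
$w = \frac{5}{3}$ ($w = \left(- \frac{1}{3}\right) \left(-5\right) = \frac{5}{3} \approx 1.6667$)
$O = \frac{7}{6}$ ($O = - \frac{1}{2} + \frac{5}{3} = \frac{7}{6} \approx 1.1667$)
$\frac{1}{T{\left(-969 \right)} O} = \frac{1}{4 \left(-969\right) \frac{7}{6}} = \frac{1}{-3876} \cdot \frac{6}{7} = \left(- \frac{1}{3876}\right) \frac{6}{7} = - \frac{1}{4522}$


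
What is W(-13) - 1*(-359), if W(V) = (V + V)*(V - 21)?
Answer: 1243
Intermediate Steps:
W(V) = 2*V*(-21 + V) (W(V) = (2*V)*(-21 + V) = 2*V*(-21 + V))
W(-13) - 1*(-359) = 2*(-13)*(-21 - 13) - 1*(-359) = 2*(-13)*(-34) + 359 = 884 + 359 = 1243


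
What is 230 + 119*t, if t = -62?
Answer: -7148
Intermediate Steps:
230 + 119*t = 230 + 119*(-62) = 230 - 7378 = -7148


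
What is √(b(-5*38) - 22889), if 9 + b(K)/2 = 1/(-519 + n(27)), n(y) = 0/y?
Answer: I*√6170253465/519 ≈ 151.35*I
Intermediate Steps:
n(y) = 0
b(K) = -9344/519 (b(K) = -18 + 2/(-519 + 0) = -18 + 2/(-519) = -18 + 2*(-1/519) = -18 - 2/519 = -9344/519)
√(b(-5*38) - 22889) = √(-9344/519 - 22889) = √(-11888735/519) = I*√6170253465/519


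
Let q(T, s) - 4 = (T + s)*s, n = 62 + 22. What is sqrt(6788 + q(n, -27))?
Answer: sqrt(5253) ≈ 72.478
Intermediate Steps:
n = 84
q(T, s) = 4 + s*(T + s) (q(T, s) = 4 + (T + s)*s = 4 + s*(T + s))
sqrt(6788 + q(n, -27)) = sqrt(6788 + (4 + (-27)**2 + 84*(-27))) = sqrt(6788 + (4 + 729 - 2268)) = sqrt(6788 - 1535) = sqrt(5253)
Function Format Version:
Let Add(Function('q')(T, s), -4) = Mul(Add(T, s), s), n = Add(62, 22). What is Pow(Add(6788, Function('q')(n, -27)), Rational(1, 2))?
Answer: Pow(5253, Rational(1, 2)) ≈ 72.478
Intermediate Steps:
n = 84
Function('q')(T, s) = Add(4, Mul(s, Add(T, s))) (Function('q')(T, s) = Add(4, Mul(Add(T, s), s)) = Add(4, Mul(s, Add(T, s))))
Pow(Add(6788, Function('q')(n, -27)), Rational(1, 2)) = Pow(Add(6788, Add(4, Pow(-27, 2), Mul(84, -27))), Rational(1, 2)) = Pow(Add(6788, Add(4, 729, -2268)), Rational(1, 2)) = Pow(Add(6788, -1535), Rational(1, 2)) = Pow(5253, Rational(1, 2))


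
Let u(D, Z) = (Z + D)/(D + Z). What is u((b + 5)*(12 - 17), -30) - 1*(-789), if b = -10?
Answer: 790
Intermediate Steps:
u(D, Z) = 1 (u(D, Z) = (D + Z)/(D + Z) = 1)
u((b + 5)*(12 - 17), -30) - 1*(-789) = 1 - 1*(-789) = 1 + 789 = 790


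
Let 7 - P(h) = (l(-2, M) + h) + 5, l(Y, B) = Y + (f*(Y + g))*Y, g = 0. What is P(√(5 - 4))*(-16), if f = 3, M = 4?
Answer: 144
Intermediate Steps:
l(Y, B) = Y + 3*Y² (l(Y, B) = Y + (3*(Y + 0))*Y = Y + (3*Y)*Y = Y + 3*Y²)
P(h) = -8 - h (P(h) = 7 - ((-2*(1 + 3*(-2)) + h) + 5) = 7 - ((-2*(1 - 6) + h) + 5) = 7 - ((-2*(-5) + h) + 5) = 7 - ((10 + h) + 5) = 7 - (15 + h) = 7 + (-15 - h) = -8 - h)
P(√(5 - 4))*(-16) = (-8 - √(5 - 4))*(-16) = (-8 - √1)*(-16) = (-8 - 1*1)*(-16) = (-8 - 1)*(-16) = -9*(-16) = 144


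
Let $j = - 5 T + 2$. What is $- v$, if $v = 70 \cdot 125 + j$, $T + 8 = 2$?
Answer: $-8782$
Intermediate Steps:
$T = -6$ ($T = -8 + 2 = -6$)
$j = 32$ ($j = \left(-5\right) \left(-6\right) + 2 = 30 + 2 = 32$)
$v = 8782$ ($v = 70 \cdot 125 + 32 = 8750 + 32 = 8782$)
$- v = \left(-1\right) 8782 = -8782$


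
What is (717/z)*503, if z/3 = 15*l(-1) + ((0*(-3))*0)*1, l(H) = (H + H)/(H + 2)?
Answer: -120217/30 ≈ -4007.2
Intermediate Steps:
l(H) = 2*H/(2 + H) (l(H) = (2*H)/(2 + H) = 2*H/(2 + H))
z = -90 (z = 3*(15*(2*(-1)/(2 - 1)) + ((0*(-3))*0)*1) = 3*(15*(2*(-1)/1) + (0*0)*1) = 3*(15*(2*(-1)*1) + 0*1) = 3*(15*(-2) + 0) = 3*(-30 + 0) = 3*(-30) = -90)
(717/z)*503 = (717/(-90))*503 = (717*(-1/90))*503 = -239/30*503 = -120217/30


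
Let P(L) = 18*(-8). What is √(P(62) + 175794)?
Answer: 5*√7026 ≈ 419.11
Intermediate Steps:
P(L) = -144
√(P(62) + 175794) = √(-144 + 175794) = √175650 = 5*√7026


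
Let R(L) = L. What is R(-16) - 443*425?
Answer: -188291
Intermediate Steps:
R(-16) - 443*425 = -16 - 443*425 = -16 - 188275 = -188291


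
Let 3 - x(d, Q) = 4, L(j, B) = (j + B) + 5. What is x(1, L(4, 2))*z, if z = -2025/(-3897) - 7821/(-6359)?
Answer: -4817268/2753447 ≈ -1.7495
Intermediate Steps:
L(j, B) = 5 + B + j (L(j, B) = (B + j) + 5 = 5 + B + j)
x(d, Q) = -1 (x(d, Q) = 3 - 1*4 = 3 - 4 = -1)
z = 4817268/2753447 (z = -2025*(-1/3897) - 7821*(-1/6359) = 225/433 + 7821/6359 = 4817268/2753447 ≈ 1.7495)
x(1, L(4, 2))*z = -1*4817268/2753447 = -4817268/2753447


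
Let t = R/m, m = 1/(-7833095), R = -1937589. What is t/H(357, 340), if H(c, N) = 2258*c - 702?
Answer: 5059106235985/268468 ≈ 1.8844e+7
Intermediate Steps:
m = -1/7833095 ≈ -1.2766e-7
H(c, N) = -702 + 2258*c
t = 15177318707955 (t = -1937589/(-1/7833095) = -1937589*(-7833095) = 15177318707955)
t/H(357, 340) = 15177318707955/(-702 + 2258*357) = 15177318707955/(-702 + 806106) = 15177318707955/805404 = 15177318707955*(1/805404) = 5059106235985/268468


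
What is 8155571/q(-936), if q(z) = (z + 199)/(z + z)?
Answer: 15267228912/737 ≈ 2.0715e+7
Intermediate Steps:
q(z) = (199 + z)/(2*z) (q(z) = (199 + z)/((2*z)) = (199 + z)*(1/(2*z)) = (199 + z)/(2*z))
8155571/q(-936) = 8155571/(((1/2)*(199 - 936)/(-936))) = 8155571/(((1/2)*(-1/936)*(-737))) = 8155571/(737/1872) = 8155571*(1872/737) = 15267228912/737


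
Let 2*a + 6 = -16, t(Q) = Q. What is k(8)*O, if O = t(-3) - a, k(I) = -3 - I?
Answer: -88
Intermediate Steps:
a = -11 (a = -3 + (½)*(-16) = -3 - 8 = -11)
O = 8 (O = -3 - 1*(-11) = -3 + 11 = 8)
k(8)*O = (-3 - 1*8)*8 = (-3 - 8)*8 = -11*8 = -88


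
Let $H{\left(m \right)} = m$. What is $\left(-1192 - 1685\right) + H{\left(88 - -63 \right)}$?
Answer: $-2726$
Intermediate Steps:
$\left(-1192 - 1685\right) + H{\left(88 - -63 \right)} = \left(-1192 - 1685\right) + \left(88 - -63\right) = -2877 + \left(88 + 63\right) = -2877 + 151 = -2726$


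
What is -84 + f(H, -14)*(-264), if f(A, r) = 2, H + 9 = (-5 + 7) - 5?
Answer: -612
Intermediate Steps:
H = -12 (H = -9 + ((-5 + 7) - 5) = -9 + (2 - 5) = -9 - 3 = -12)
-84 + f(H, -14)*(-264) = -84 + 2*(-264) = -84 - 528 = -612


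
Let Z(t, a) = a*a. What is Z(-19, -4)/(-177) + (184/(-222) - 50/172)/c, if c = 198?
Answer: -10711109/111516372 ≈ -0.096050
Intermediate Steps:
Z(t, a) = a**2
Z(-19, -4)/(-177) + (184/(-222) - 50/172)/c = (-4)**2/(-177) + (184/(-222) - 50/172)/198 = 16*(-1/177) + (184*(-1/222) - 50*1/172)*(1/198) = -16/177 + (-92/111 - 25/86)*(1/198) = -16/177 - 10687/9546*1/198 = -16/177 - 10687/1890108 = -10711109/111516372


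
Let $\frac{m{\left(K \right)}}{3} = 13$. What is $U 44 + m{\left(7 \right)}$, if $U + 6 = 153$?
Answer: $6507$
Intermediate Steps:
$U = 147$ ($U = -6 + 153 = 147$)
$m{\left(K \right)} = 39$ ($m{\left(K \right)} = 3 \cdot 13 = 39$)
$U 44 + m{\left(7 \right)} = 147 \cdot 44 + 39 = 6468 + 39 = 6507$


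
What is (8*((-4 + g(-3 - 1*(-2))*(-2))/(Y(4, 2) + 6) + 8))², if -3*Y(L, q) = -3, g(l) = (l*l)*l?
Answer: 186624/49 ≈ 3808.7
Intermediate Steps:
g(l) = l³ (g(l) = l²*l = l³)
Y(L, q) = 1 (Y(L, q) = -⅓*(-3) = 1)
(8*((-4 + g(-3 - 1*(-2))*(-2))/(Y(4, 2) + 6) + 8))² = (8*((-4 + (-3 - 1*(-2))³*(-2))/(1 + 6) + 8))² = (8*((-4 + (-3 + 2)³*(-2))/7 + 8))² = (8*((-4 + (-1)³*(-2))/7 + 8))² = (8*((-4 - 1*(-2))/7 + 8))² = (8*((-4 + 2)/7 + 8))² = (8*((⅐)*(-2) + 8))² = (8*(-2/7 + 8))² = (8*(54/7))² = (432/7)² = 186624/49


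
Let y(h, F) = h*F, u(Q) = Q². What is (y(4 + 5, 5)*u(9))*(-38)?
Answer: -138510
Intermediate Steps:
y(h, F) = F*h
(y(4 + 5, 5)*u(9))*(-38) = ((5*(4 + 5))*9²)*(-38) = ((5*9)*81)*(-38) = (45*81)*(-38) = 3645*(-38) = -138510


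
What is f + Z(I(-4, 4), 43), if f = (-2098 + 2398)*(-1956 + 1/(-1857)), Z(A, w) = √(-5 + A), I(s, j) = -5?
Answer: -363229300/619 + I*√10 ≈ -5.868e+5 + 3.1623*I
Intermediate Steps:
f = -363229300/619 (f = 300*(-1956 - 1/1857) = 300*(-3632293/1857) = -363229300/619 ≈ -5.8680e+5)
f + Z(I(-4, 4), 43) = -363229300/619 + √(-5 - 5) = -363229300/619 + √(-10) = -363229300/619 + I*√10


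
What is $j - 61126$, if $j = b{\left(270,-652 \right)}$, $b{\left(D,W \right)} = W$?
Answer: $-61778$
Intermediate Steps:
$j = -652$
$j - 61126 = -652 - 61126 = -61778$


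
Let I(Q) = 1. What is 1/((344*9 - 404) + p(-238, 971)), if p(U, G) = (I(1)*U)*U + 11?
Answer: 1/59347 ≈ 1.6850e-5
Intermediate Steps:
p(U, G) = 11 + U**2 (p(U, G) = (1*U)*U + 11 = U*U + 11 = U**2 + 11 = 11 + U**2)
1/((344*9 - 404) + p(-238, 971)) = 1/((344*9 - 404) + (11 + (-238)**2)) = 1/((3096 - 404) + (11 + 56644)) = 1/(2692 + 56655) = 1/59347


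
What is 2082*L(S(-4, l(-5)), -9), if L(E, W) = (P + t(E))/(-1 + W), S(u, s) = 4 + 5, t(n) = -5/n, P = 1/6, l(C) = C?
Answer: 2429/30 ≈ 80.967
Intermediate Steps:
P = 1/6 ≈ 0.16667
S(u, s) = 9
L(E, W) = (1/6 - 5/E)/(-1 + W)
2082*L(S(-4, l(-5)), -9) = 2082*((1/6)*(-30 + 9)/(9*(-1 - 9))) = 2082*((1/6)*(1/9)*(-21)/(-10)) = 2082*((1/6)*(1/9)*(-1/10)*(-21)) = 2082*(7/180) = 2429/30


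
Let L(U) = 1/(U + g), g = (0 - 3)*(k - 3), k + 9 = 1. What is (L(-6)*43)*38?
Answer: 1634/27 ≈ 60.518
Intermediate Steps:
k = -8 (k = -9 + 1 = -8)
g = 33 (g = (0 - 3)*(-8 - 3) = -3*(-11) = 33)
L(U) = 1/(33 + U) (L(U) = 1/(U + 33) = 1/(33 + U))
(L(-6)*43)*38 = (43/(33 - 6))*38 = (43/27)*38 = 1634/27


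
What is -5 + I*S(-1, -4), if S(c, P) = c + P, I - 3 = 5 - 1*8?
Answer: -5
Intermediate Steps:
I = 0 (I = 3 + (5 - 1*8) = 3 + (5 - 8) = 3 - 3 = 0)
S(c, P) = P + c
-5 + I*S(-1, -4) = -5 + 0*(-4 - 1) = -5 + 0*(-5) = -5 + 0 = -5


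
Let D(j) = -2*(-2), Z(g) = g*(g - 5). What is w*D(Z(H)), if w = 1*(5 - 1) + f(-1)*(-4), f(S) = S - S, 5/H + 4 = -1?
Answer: 16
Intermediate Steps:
H = -1 (H = 5/(-4 - 1) = 5/(-5) = 5*(-⅕) = -1)
f(S) = 0
Z(g) = g*(-5 + g)
D(j) = 4
w = 4 (w = 1*(5 - 1) + 0*(-4) = 1*4 + 0 = 4 + 0 = 4)
w*D(Z(H)) = 4*4 = 16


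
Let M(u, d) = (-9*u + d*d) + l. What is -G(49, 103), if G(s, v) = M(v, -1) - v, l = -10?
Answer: 1039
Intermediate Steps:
M(u, d) = -10 + d² - 9*u (M(u, d) = (-9*u + d*d) - 10 = (-9*u + d²) - 10 = (d² - 9*u) - 10 = -10 + d² - 9*u)
G(s, v) = -9 - 10*v (G(s, v) = (-10 + (-1)² - 9*v) - v = (-10 + 1 - 9*v) - v = (-9 - 9*v) - v = -9 - 10*v)
-G(49, 103) = -(-9 - 10*103) = -(-9 - 1030) = -1*(-1039) = 1039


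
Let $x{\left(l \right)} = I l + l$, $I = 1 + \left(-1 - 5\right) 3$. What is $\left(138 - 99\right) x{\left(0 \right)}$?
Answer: $0$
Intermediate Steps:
$I = -17$ ($I = 1 + \left(-1 - 5\right) 3 = 1 - 18 = -17$)
$x{\left(l \right)} = - 16 l$ ($x{\left(l \right)} = - 17 l + l = - 16 l$)
$\left(138 - 99\right) x{\left(0 \right)} = \left(138 - 99\right) \left(\left(-16\right) 0\right) = 39 \cdot 0 = 0$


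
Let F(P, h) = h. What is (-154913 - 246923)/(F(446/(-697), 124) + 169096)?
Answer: -100459/42305 ≈ -2.3746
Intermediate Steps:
(-154913 - 246923)/(F(446/(-697), 124) + 169096) = (-154913 - 246923)/(124 + 169096) = -401836/169220 = -401836*1/169220 = -100459/42305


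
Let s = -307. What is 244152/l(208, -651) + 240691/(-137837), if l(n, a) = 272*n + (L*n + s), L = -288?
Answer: -34528091009/501037495 ≈ -68.913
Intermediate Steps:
l(n, a) = -307 - 16*n (l(n, a) = 272*n + (-288*n - 307) = 272*n + (-307 - 288*n) = -307 - 16*n)
244152/l(208, -651) + 240691/(-137837) = 244152/(-307 - 16*208) + 240691/(-137837) = 244152/(-307 - 3328) + 240691*(-1/137837) = 244152/(-3635) - 240691/137837 = 244152*(-1/3635) - 240691/137837 = -244152/3635 - 240691/137837 = -34528091009/501037495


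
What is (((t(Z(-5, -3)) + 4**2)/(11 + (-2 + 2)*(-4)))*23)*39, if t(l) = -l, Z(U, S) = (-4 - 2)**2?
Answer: -17940/11 ≈ -1630.9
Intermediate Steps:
Z(U, S) = 36 (Z(U, S) = (-6)**2 = 36)
(((t(Z(-5, -3)) + 4**2)/(11 + (-2 + 2)*(-4)))*23)*39 = (((-1*36 + 4**2)/(11 + (-2 + 2)*(-4)))*23)*39 = (((-36 + 16)/(11 + 0*(-4)))*23)*39 = (-20/(11 + 0)*23)*39 = (-20/11*23)*39 = (-20*1/11*23)*39 = -20/11*23*39 = -460/11*39 = -17940/11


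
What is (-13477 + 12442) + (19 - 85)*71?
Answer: -5721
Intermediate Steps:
(-13477 + 12442) + (19 - 85)*71 = -1035 - 66*71 = -1035 - 4686 = -5721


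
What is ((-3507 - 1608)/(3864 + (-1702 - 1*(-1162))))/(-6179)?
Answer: 1705/6846332 ≈ 0.00024904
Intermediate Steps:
((-3507 - 1608)/(3864 + (-1702 - 1*(-1162))))/(-6179) = -5115/(3864 + (-1702 + 1162))*(-1/6179) = -5115/(3864 - 540)*(-1/6179) = -5115/3324*(-1/6179) = -5115*1/3324*(-1/6179) = -1705/1108*(-1/6179) = 1705/6846332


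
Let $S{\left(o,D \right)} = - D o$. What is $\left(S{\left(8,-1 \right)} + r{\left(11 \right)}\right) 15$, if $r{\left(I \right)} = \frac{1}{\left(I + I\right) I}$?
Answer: $\frac{29055}{242} \approx 120.06$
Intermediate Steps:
$r{\left(I \right)} = \frac{1}{2 I^{2}}$ ($r{\left(I \right)} = \frac{1}{2 I I} = \frac{\frac{1}{2} \frac{1}{I}}{I} = \frac{1}{2 I^{2}}$)
$S{\left(o,D \right)} = - D o$
$\left(S{\left(8,-1 \right)} + r{\left(11 \right)}\right) 15 = \left(\left(-1\right) \left(-1\right) 8 + \frac{1}{2 \cdot 121}\right) 15 = \left(8 + \frac{1}{2} \cdot \frac{1}{121}\right) 15 = \left(8 + \frac{1}{242}\right) 15 = \frac{1937}{242} \cdot 15 = \frac{29055}{242}$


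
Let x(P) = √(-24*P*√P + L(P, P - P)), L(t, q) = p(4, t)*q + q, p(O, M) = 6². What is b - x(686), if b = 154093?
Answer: 154093 - 196*I*√3*14^(¼) ≈ 1.5409e+5 - 656.67*I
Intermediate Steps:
p(O, M) = 36
L(t, q) = 37*q (L(t, q) = 36*q + q = 37*q)
x(P) = 2*√6*√(-P^(3/2)) (x(P) = √(-24*P*√P + 37*(P - P)) = √(-24*P^(3/2) + 37*0) = √(-24*P^(3/2) + 0) = √(-24*P^(3/2)) = 2*√6*√(-P^(3/2)))
b - x(686) = 154093 - 2*√6*√(-686^(3/2)) = 154093 - 2*√6*√(-4802*√14) = 154093 - 2*√6*49*I*2^(¾)*7^(¼) = 154093 - 196*I*√3*14^(¼)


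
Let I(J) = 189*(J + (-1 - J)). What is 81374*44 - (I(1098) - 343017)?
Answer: 3923662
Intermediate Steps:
I(J) = -189 (I(J) = 189*(-1) = -189)
81374*44 - (I(1098) - 343017) = 81374*44 - (-189 - 343017) = 3580456 - 1*(-343206) = 3580456 + 343206 = 3923662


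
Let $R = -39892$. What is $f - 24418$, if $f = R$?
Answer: $-64310$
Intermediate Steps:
$f = -39892$
$f - 24418 = -39892 - 24418 = -64310$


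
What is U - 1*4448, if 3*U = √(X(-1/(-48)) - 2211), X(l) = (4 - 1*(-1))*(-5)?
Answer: -4448 + 2*I*√559/3 ≈ -4448.0 + 15.762*I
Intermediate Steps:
X(l) = -25 (X(l) = (4 + 1)*(-5) = 5*(-5) = -25)
U = 2*I*√559/3 (U = √(-25 - 2211)/3 = √(-2236)/3 = (2*I*√559)/3 = 2*I*√559/3 ≈ 15.762*I)
U - 1*4448 = 2*I*√559/3 - 1*4448 = 2*I*√559/3 - 4448 = -4448 + 2*I*√559/3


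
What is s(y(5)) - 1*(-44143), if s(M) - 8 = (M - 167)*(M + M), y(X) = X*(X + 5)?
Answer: 32451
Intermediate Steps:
y(X) = X*(5 + X)
s(M) = 8 + 2*M*(-167 + M) (s(M) = 8 + (M - 167)*(M + M) = 8 + (-167 + M)*(2*M) = 8 + 2*M*(-167 + M))
s(y(5)) - 1*(-44143) = (8 - 1670*(5 + 5) + 2*(5*(5 + 5))²) - 1*(-44143) = (8 - 1670*10 + 2*(5*10)²) + 44143 = (8 - 334*50 + 2*50²) + 44143 = (8 - 16700 + 2*2500) + 44143 = (8 - 16700 + 5000) + 44143 = -11692 + 44143 = 32451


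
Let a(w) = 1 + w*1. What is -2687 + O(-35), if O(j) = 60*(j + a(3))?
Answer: -4547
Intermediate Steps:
a(w) = 1 + w
O(j) = 240 + 60*j (O(j) = 60*(j + (1 + 3)) = 60*(j + 4) = 60*(4 + j) = 240 + 60*j)
-2687 + O(-35) = -2687 + (240 + 60*(-35)) = -2687 + (240 - 2100) = -2687 - 1860 = -4547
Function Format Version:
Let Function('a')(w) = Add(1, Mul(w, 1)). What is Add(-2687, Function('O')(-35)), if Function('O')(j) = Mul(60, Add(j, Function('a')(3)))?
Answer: -4547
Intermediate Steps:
Function('a')(w) = Add(1, w)
Function('O')(j) = Add(240, Mul(60, j)) (Function('O')(j) = Mul(60, Add(j, Add(1, 3))) = Mul(60, Add(j, 4)) = Mul(60, Add(4, j)) = Add(240, Mul(60, j)))
Add(-2687, Function('O')(-35)) = Add(-2687, Add(240, Mul(60, -35))) = Add(-2687, Add(240, -2100)) = Add(-2687, -1860) = -4547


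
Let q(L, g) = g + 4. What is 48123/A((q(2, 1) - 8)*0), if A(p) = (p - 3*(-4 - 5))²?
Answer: 5347/81 ≈ 66.012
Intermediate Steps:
q(L, g) = 4 + g
A(p) = (27 + p)² (A(p) = (p - 3*(-9))² = (p + 27)² = (27 + p)²)
48123/A((q(2, 1) - 8)*0) = 48123/((27 + ((4 + 1) - 8)*0)²) = 48123/((27 + (5 - 8)*0)²) = 48123/((27 - 3*0)²) = 48123/((27 + 0)²) = 48123/(27²) = 48123/729 = 48123*(1/729) = 5347/81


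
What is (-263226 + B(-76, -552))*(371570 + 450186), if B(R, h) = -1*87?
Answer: -216379037628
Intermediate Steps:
B(R, h) = -87
(-263226 + B(-76, -552))*(371570 + 450186) = (-263226 - 87)*(371570 + 450186) = -263313*821756 = -216379037628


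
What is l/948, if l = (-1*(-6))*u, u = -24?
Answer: -12/79 ≈ -0.15190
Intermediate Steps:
l = -144 (l = -1*(-6)*(-24) = 6*(-24) = -144)
l/948 = -144/948 = -144*1/948 = -12/79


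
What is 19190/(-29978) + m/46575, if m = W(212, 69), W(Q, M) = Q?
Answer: -443709457/698112675 ≈ -0.63558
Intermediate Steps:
m = 212
19190/(-29978) + m/46575 = 19190/(-29978) + 212/46575 = 19190*(-1/29978) + 212*(1/46575) = -9595/14989 + 212/46575 = -443709457/698112675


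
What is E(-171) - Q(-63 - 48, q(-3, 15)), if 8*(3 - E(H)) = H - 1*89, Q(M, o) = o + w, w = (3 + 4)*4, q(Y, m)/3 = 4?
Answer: -9/2 ≈ -4.5000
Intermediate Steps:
q(Y, m) = 12 (q(Y, m) = 3*4 = 12)
w = 28 (w = 7*4 = 28)
Q(M, o) = 28 + o (Q(M, o) = o + 28 = 28 + o)
E(H) = 113/8 - H/8 (E(H) = 3 - (H - 1*89)/8 = 3 - (H - 89)/8 = 3 - (-89 + H)/8 = 3 + (89/8 - H/8) = 113/8 - H/8)
E(-171) - Q(-63 - 48, q(-3, 15)) = (113/8 - 1/8*(-171)) - (28 + 12) = (113/8 + 171/8) - 1*40 = 71/2 - 40 = -9/2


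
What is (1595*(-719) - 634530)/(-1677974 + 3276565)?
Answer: -1781335/1598591 ≈ -1.1143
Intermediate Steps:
(1595*(-719) - 634530)/(-1677974 + 3276565) = (-1146805 - 634530)/1598591 = -1781335*1/1598591 = -1781335/1598591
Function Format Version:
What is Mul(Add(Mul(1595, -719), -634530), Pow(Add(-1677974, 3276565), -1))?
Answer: Rational(-1781335, 1598591) ≈ -1.1143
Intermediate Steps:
Mul(Add(Mul(1595, -719), -634530), Pow(Add(-1677974, 3276565), -1)) = Mul(Add(-1146805, -634530), Pow(1598591, -1)) = Mul(-1781335, Rational(1, 1598591)) = Rational(-1781335, 1598591)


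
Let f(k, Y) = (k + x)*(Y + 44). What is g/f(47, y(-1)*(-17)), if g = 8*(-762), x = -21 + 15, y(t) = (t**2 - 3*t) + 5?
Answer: 6096/4469 ≈ 1.3641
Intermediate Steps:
y(t) = 5 + t**2 - 3*t
x = -6
g = -6096
f(k, Y) = (-6 + k)*(44 + Y) (f(k, Y) = (k - 6)*(Y + 44) = (-6 + k)*(44 + Y))
g/f(47, y(-1)*(-17)) = -6096/(-264 - 6*(5 + (-1)**2 - 3*(-1))*(-17) + 44*47 + ((5 + (-1)**2 - 3*(-1))*(-17))*47) = -6096/(-264 - 6*(5 + 1 + 3)*(-17) + 2068 + ((5 + 1 + 3)*(-17))*47) = -6096/(-264 - 54*(-17) + 2068 + (9*(-17))*47) = -6096/(-264 - 6*(-153) + 2068 - 153*47) = -6096/(-264 + 918 + 2068 - 7191) = -6096/(-4469) = -6096*(-1/4469) = 6096/4469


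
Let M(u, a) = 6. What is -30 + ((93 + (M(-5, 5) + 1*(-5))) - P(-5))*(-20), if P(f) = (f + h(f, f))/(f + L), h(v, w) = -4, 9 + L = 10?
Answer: -1865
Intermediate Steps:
L = 1 (L = -9 + 10 = 1)
P(f) = (-4 + f)/(1 + f) (P(f) = (f - 4)/(f + 1) = (-4 + f)/(1 + f))
-30 + ((93 + (M(-5, 5) + 1*(-5))) - P(-5))*(-20) = -30 + ((93 + (6 + 1*(-5))) - (-4 - 5)/(1 - 5))*(-20) = -30 + ((93 + (6 - 5)) - (-9)/(-4))*(-20) = -30 + ((93 + 1) - (-1)*(-9)/4)*(-20) = -30 + (94 - 1*9/4)*(-20) = -30 + (94 - 9/4)*(-20) = -30 + (367/4)*(-20) = -30 - 1835 = -1865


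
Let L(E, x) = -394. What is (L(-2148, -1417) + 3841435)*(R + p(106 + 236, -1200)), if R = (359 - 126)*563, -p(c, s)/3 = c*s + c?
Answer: 5229012688473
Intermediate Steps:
p(c, s) = -3*c - 3*c*s (p(c, s) = -3*(c*s + c) = -3*(c + c*s) = -3*c - 3*c*s)
R = 131179 (R = 233*563 = 131179)
(L(-2148, -1417) + 3841435)*(R + p(106 + 236, -1200)) = (-394 + 3841435)*(131179 - 3*(106 + 236)*(1 - 1200)) = 3841041*(131179 - 3*342*(-1199)) = 3841041*(131179 + 1230174) = 3841041*1361353 = 5229012688473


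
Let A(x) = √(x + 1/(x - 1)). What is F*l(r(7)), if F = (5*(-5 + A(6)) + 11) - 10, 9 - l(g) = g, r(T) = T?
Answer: -48 + 2*√155 ≈ -23.100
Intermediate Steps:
A(x) = √(x + 1/(-1 + x))
l(g) = 9 - g
F = -24 + √155 (F = (5*(-5 + √((1 + 6*(-1 + 6))/(-1 + 6))) + 11) - 10 = (5*(-5 + √((1 + 6*5)/5)) + 11) - 10 = (5*(-5 + √((1 + 30)/5)) + 11) - 10 = (5*(-5 + √((⅕)*31)) + 11) - 10 = (5*(-5 + √(31/5)) + 11) - 10 = (5*(-5 + √155/5) + 11) - 10 = ((-25 + √155) + 11) - 10 = (-14 + √155) - 10 = -24 + √155 ≈ -11.550)
F*l(r(7)) = (-24 + √155)*(9 - 1*7) = (-24 + √155)*(9 - 7) = (-24 + √155)*2 = -48 + 2*√155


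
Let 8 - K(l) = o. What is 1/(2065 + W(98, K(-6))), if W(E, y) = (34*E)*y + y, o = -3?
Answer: 1/38728 ≈ 2.5821e-5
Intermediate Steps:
K(l) = 11 (K(l) = 8 - 1*(-3) = 8 + 3 = 11)
W(E, y) = y + 34*E*y (W(E, y) = 34*E*y + y = y + 34*E*y)
1/(2065 + W(98, K(-6))) = 1/(2065 + 11*(1 + 34*98)) = 1/(2065 + 11*(1 + 3332)) = 1/(2065 + 11*3333) = 1/(2065 + 36663) = 1/38728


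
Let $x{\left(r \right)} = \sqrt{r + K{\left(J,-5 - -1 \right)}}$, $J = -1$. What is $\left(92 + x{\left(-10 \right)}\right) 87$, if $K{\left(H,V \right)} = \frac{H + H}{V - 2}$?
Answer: $8004 + 29 i \sqrt{87} \approx 8004.0 + 270.49 i$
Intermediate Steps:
$K{\left(H,V \right)} = \frac{2 H}{-2 + V}$
$x{\left(r \right)} = \sqrt{\frac{1}{3} + r}$ ($x{\left(r \right)} = \sqrt{r + 2 \left(-1\right) \frac{1}{-2 - 4}} = \sqrt{r + 2 \left(-1\right) \frac{1}{-6}} = \sqrt{r + 2 \left(-1\right) \left(- \frac{1}{6}\right)} = \sqrt{r + \frac{1}{3}} = \sqrt{\frac{1}{3} + r}$)
$\left(92 + x{\left(-10 \right)}\right) 87 = \left(92 + \frac{\sqrt{3 + 9 \left(-10\right)}}{3}\right) 87 = \left(92 + \frac{\sqrt{3 - 90}}{3}\right) 87 = \left(92 + \frac{\sqrt{-87}}{3}\right) 87 = \left(92 + \frac{i \sqrt{87}}{3}\right) 87 = 8004 + 29 i \sqrt{87}$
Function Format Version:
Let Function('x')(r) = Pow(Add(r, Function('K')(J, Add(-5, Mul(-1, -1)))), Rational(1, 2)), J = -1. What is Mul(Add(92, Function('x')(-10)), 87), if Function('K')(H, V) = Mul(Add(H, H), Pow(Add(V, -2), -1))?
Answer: Add(8004, Mul(29, I, Pow(87, Rational(1, 2)))) ≈ Add(8004.0, Mul(270.49, I))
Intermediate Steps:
Function('K')(H, V) = Mul(2, H, Pow(Add(-2, V), -1)) (Function('K')(H, V) = Mul(Mul(2, H), Pow(Add(-2, V), -1)) = Mul(2, H, Pow(Add(-2, V), -1)))
Function('x')(r) = Pow(Add(Rational(1, 3), r), Rational(1, 2)) (Function('x')(r) = Pow(Add(r, Mul(2, -1, Pow(Add(-2, Add(-5, Mul(-1, -1))), -1))), Rational(1, 2)) = Pow(Add(r, Mul(2, -1, Pow(Add(-2, Add(-5, 1)), -1))), Rational(1, 2)) = Pow(Add(r, Mul(2, -1, Pow(Add(-2, -4), -1))), Rational(1, 2)) = Pow(Add(r, Mul(2, -1, Pow(-6, -1))), Rational(1, 2)) = Pow(Add(r, Mul(2, -1, Rational(-1, 6))), Rational(1, 2)) = Pow(Add(r, Rational(1, 3)), Rational(1, 2)) = Pow(Add(Rational(1, 3), r), Rational(1, 2)))
Mul(Add(92, Function('x')(-10)), 87) = Mul(Add(92, Mul(Rational(1, 3), Pow(Add(3, Mul(9, -10)), Rational(1, 2)))), 87) = Mul(Add(92, Mul(Rational(1, 3), Pow(Add(3, -90), Rational(1, 2)))), 87) = Mul(Add(92, Mul(Rational(1, 3), Pow(-87, Rational(1, 2)))), 87) = Mul(Add(92, Mul(Rational(1, 3), Mul(I, Pow(87, Rational(1, 2))))), 87) = Mul(Add(92, Mul(Rational(1, 3), I, Pow(87, Rational(1, 2)))), 87) = Add(8004, Mul(29, I, Pow(87, Rational(1, 2))))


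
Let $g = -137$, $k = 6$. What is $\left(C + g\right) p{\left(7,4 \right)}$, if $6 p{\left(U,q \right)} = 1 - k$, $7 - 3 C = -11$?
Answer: $\frac{655}{6} \approx 109.17$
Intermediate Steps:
$C = 6$ ($C = \frac{7}{3} - - \frac{11}{3} = \frac{7}{3} + \frac{11}{3} = 6$)
$p{\left(U,q \right)} = - \frac{5}{6}$ ($p{\left(U,q \right)} = \frac{1 - 6}{6} = \frac{1}{6} \left(-5\right) = - \frac{5}{6}$)
$\left(C + g\right) p{\left(7,4 \right)} = \left(6 - 137\right) \left(- \frac{5}{6}\right) = \left(-131\right) \left(- \frac{5}{6}\right) = \frac{655}{6}$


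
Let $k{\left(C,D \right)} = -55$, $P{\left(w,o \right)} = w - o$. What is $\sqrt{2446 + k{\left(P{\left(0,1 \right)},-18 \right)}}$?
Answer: $\sqrt{2391} \approx 48.898$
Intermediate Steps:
$\sqrt{2446 + k{\left(P{\left(0,1 \right)},-18 \right)}} = \sqrt{2446 - 55} = \sqrt{2391}$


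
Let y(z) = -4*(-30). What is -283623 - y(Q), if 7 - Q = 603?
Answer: -283743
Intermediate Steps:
Q = -596 (Q = 7 - 1*603 = 7 - 603 = -596)
y(z) = 120
-283623 - y(Q) = -283623 - 1*120 = -283623 - 120 = -283743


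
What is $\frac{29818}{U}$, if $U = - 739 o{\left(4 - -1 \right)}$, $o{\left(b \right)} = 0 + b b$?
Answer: $- \frac{29818}{18475} \approx -1.614$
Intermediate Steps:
$o{\left(b \right)} = b^{2}$ ($o{\left(b \right)} = 0 + b^{2} = b^{2}$)
$U = -18475$ ($U = - 739 \left(4 - -1\right)^{2} = - 739 \left(4 + 1\right)^{2} = - 739 \cdot 5^{2} = \left(-739\right) 25 = -18475$)
$\frac{29818}{U} = \frac{29818}{-18475} = 29818 \left(- \frac{1}{18475}\right) = - \frac{29818}{18475}$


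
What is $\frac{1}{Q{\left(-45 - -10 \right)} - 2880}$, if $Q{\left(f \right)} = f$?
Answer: $- \frac{1}{2915} \approx -0.00034305$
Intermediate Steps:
$\frac{1}{Q{\left(-45 - -10 \right)} - 2880} = \frac{1}{\left(-45 - -10\right) - 2880} = \frac{1}{\left(-45 + 10\right) - 2880} = \frac{1}{-35 - 2880} = \frac{1}{-2915} = - \frac{1}{2915}$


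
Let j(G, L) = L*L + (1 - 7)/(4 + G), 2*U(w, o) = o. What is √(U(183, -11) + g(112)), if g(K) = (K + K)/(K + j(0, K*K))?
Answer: I*√2178850091371223622/629408186 ≈ 2.3452*I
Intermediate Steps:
U(w, o) = o/2
j(G, L) = L² - 6/(4 + G)
g(K) = 2*K/(-3/2 + K + K⁴) (g(K) = (K + K)/(K + (-6 + 4*(K*K)² + 0*(K*K)²)/(4 + 0)) = (2*K)/(K + (-6 + 4*(K²)² + 0*(K²)²)/4) = (2*K)/(K + (-6 + 4*K⁴ + 0*K⁴)/4) = (2*K)/(K + (-6 + 4*K⁴ + 0)/4) = (2*K)/(K + (-6 + 4*K⁴)/4) = (2*K)/(K + (-3/2 + K⁴)) = (2*K)/(-3/2 + K + K⁴) = 2*K/(-3/2 + K + K⁴))
√(U(183, -11) + g(112)) = √((½)*(-11) + 4*112/(-3 + 2*112 + 2*112⁴)) = √(-11/2 + 4*112/(-3 + 224 + 2*157351936)) = √(-11/2 + 4*112/(-3 + 224 + 314703872)) = √(-11/2 + 4*112/314704093) = √(-11/2 + 4*112*(1/314704093)) = √(-11/2 + 448/314704093) = √(-3461744127/629408186) = I*√2178850091371223622/629408186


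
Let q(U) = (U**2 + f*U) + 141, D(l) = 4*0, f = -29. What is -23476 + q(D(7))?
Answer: -23335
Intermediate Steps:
D(l) = 0
q(U) = 141 + U**2 - 29*U (q(U) = (U**2 - 29*U) + 141 = 141 + U**2 - 29*U)
-23476 + q(D(7)) = -23476 + (141 + 0**2 - 29*0) = -23476 + (141 + 0 + 0) = -23476 + 141 = -23335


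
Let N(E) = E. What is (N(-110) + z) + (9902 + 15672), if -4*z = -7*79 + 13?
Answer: 25599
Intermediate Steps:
z = 135 (z = -(-7*79 + 13)/4 = -(-553 + 13)/4 = -¼*(-540) = 135)
(N(-110) + z) + (9902 + 15672) = (-110 + 135) + (9902 + 15672) = 25 + 25574 = 25599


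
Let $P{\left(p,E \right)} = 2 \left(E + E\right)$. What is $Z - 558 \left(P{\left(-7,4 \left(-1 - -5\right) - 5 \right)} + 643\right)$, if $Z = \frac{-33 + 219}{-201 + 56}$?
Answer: $- \frac{55585356}{145} \approx -3.8335 \cdot 10^{5}$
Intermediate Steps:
$P{\left(p,E \right)} = 4 E$ ($P{\left(p,E \right)} = 2 \cdot 2 E = 4 E$)
$Z = - \frac{186}{145}$ ($Z = \frac{186}{-145} = 186 \left(- \frac{1}{145}\right) = - \frac{186}{145} \approx -1.2828$)
$Z - 558 \left(P{\left(-7,4 \left(-1 - -5\right) - 5 \right)} + 643\right) = - \frac{186}{145} - 558 \left(4 \left(4 \left(-1 - -5\right) - 5\right) + 643\right) = - \frac{186}{145} - 558 \left(4 \left(4 \left(-1 + 5\right) - 5\right) + 643\right) = - \frac{186}{145} - 558 \left(4 \left(4 \cdot 4 - 5\right) + 643\right) = - \frac{186}{145} - 558 \left(4 \left(16 - 5\right) + 643\right) = - \frac{186}{145} - 558 \left(4 \cdot 11 + 643\right) = - \frac{186}{145} - 558 \left(44 + 643\right) = - \frac{186}{145} - 383346 = - \frac{55585356}{145}$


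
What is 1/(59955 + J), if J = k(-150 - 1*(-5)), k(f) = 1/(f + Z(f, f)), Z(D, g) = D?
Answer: 290/17386949 ≈ 1.6679e-5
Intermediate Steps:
k(f) = 1/(2*f) (k(f) = 1/(f + f) = 1/(2*f))
J = -1/290 (J = 1/(2*(-150 - 1*(-5))) = 1/(2*(-150 + 5)) = (1/2)/(-145) = (1/2)*(-1/145) = -1/290 ≈ -0.0034483)
1/(59955 + J) = 1/(59955 - 1/290) = 1/(17386949/290) = 290/17386949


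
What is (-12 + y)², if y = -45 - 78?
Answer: 18225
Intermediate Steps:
y = -123
(-12 + y)² = (-12 - 123)² = (-135)² = 18225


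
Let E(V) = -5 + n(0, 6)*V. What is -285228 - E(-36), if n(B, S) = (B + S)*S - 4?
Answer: -284071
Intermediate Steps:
n(B, S) = -4 + S*(B + S) (n(B, S) = S*(B + S) - 4 = -4 + S*(B + S))
E(V) = -5 + 32*V (E(V) = -5 + (-4 + 6² + 0*6)*V = -5 + (-4 + 36 + 0)*V = -5 + 32*V)
-285228 - E(-36) = -285228 - (-5 + 32*(-36)) = -285228 - (-5 - 1152) = -285228 - 1*(-1157) = -285228 + 1157 = -284071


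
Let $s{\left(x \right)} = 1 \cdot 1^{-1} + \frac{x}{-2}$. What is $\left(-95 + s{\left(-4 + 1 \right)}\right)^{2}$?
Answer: $\frac{34225}{4} \approx 8556.3$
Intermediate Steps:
$s{\left(x \right)} = 1 - \frac{x}{2}$ ($s{\left(x \right)} = 1 \cdot 1 + x \left(- \frac{1}{2}\right) = 1 - \frac{x}{2}$)
$\left(-95 + s{\left(-4 + 1 \right)}\right)^{2} = \left(-95 - \left(-1 + \frac{-4 + 1}{2}\right)\right)^{2} = \left(-95 + \left(1 - - \frac{3}{2}\right)\right)^{2} = \left(-95 + \left(1 + \frac{3}{2}\right)\right)^{2} = \left(-95 + \frac{5}{2}\right)^{2} = \left(- \frac{185}{2}\right)^{2} = \frac{34225}{4}$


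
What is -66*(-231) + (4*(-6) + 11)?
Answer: 15233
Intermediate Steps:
-66*(-231) + (4*(-6) + 11) = 15246 + (-24 + 11) = 15246 - 13 = 15233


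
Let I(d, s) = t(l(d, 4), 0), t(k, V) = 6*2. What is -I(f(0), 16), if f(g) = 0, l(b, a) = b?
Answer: -12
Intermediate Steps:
t(k, V) = 12
I(d, s) = 12
-I(f(0), 16) = -1*12 = -12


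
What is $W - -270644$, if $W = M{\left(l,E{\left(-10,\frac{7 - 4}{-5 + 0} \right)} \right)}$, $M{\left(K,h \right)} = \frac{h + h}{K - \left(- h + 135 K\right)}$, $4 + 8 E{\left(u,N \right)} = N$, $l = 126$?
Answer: $\frac{182788356698}{675383} \approx 2.7064 \cdot 10^{5}$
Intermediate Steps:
$E{\left(u,N \right)} = - \frac{1}{2} + \frac{N}{8}$
$M{\left(K,h \right)} = \frac{2 h}{h - 134 K}$ ($M{\left(K,h \right)} = \frac{2 h}{K - \left(- h + 135 K\right)} = \frac{2 h}{h - 134 K}$)
$W = \frac{46}{675383}$ ($W = \frac{2 \left(- \frac{1}{2} + \frac{\left(7 - 4\right) \frac{1}{-5 + 0}}{8}\right)}{\left(- \frac{1}{2} + \frac{\left(7 - 4\right) \frac{1}{-5 + 0}}{8}\right) - 16884} = \frac{2 \left(- \frac{1}{2} + \frac{3 \frac{1}{-5}}{8}\right)}{\left(- \frac{1}{2} + \frac{3 \frac{1}{-5}}{8}\right) - 16884} = \frac{2 \left(- \frac{1}{2} + \frac{3 \left(- \frac{1}{5}\right)}{8}\right)}{\left(- \frac{1}{2} + \frac{3 \left(- \frac{1}{5}\right)}{8}\right) - 16884} = \frac{2 \left(- \frac{1}{2} + \frac{1}{8} \left(- \frac{3}{5}\right)\right)}{\left(- \frac{1}{2} + \frac{1}{8} \left(- \frac{3}{5}\right)\right) - 16884} = \frac{2 \left(- \frac{1}{2} - \frac{3}{40}\right)}{\left(- \frac{1}{2} - \frac{3}{40}\right) - 16884} = 2 \left(- \frac{23}{40}\right) \frac{1}{- \frac{23}{40} - 16884} = 2 \left(- \frac{23}{40}\right) \frac{1}{- \frac{675383}{40}} = 2 \left(- \frac{23}{40}\right) \left(- \frac{40}{675383}\right) = \frac{46}{675383} \approx 6.8109 \cdot 10^{-5}$)
$W - -270644 = \frac{46}{675383} - -270644 = \frac{46}{675383} + 270644 = \frac{182788356698}{675383}$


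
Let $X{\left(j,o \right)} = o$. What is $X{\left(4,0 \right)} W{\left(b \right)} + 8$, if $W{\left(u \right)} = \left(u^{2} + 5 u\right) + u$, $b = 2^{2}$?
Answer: $8$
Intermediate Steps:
$b = 4$
$W{\left(u \right)} = u^{2} + 6 u$
$X{\left(4,0 \right)} W{\left(b \right)} + 8 = 0 \cdot 4 \left(6 + 4\right) + 8 = 0 \cdot 4 \cdot 10 + 8 = 0 \cdot 40 + 8 = 0 + 8 = 8$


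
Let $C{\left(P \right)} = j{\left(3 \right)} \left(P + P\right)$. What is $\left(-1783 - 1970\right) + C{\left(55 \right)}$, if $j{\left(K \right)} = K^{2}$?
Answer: $-2763$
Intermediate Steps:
$C{\left(P \right)} = 18 P$ ($C{\left(P \right)} = 3^{2} \left(P + P\right) = 9 \cdot 2 P = 18 P$)
$\left(-1783 - 1970\right) + C{\left(55 \right)} = \left(-1783 - 1970\right) + 18 \cdot 55 = -3753 + 990 = -2763$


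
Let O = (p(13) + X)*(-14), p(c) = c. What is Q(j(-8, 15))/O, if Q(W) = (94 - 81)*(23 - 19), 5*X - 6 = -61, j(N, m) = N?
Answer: -13/7 ≈ -1.8571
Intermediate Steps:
X = -11 (X = 6/5 + (⅕)*(-61) = 6/5 - 61/5 = -11)
Q(W) = 52 (Q(W) = 13*4 = 52)
O = -28 (O = (13 - 11)*(-14) = 2*(-14) = -28)
Q(j(-8, 15))/O = 52/(-28) = 52*(-1/28) = -13/7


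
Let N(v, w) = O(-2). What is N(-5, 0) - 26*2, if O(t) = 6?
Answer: -46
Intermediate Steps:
N(v, w) = 6
N(-5, 0) - 26*2 = 6 - 26*2 = 6 - 52 = -46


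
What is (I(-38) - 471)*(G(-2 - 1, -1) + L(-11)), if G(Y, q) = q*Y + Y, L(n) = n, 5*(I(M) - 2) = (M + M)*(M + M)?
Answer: -37741/5 ≈ -7548.2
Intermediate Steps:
I(M) = 2 + 4*M²/5 (I(M) = 2 + ((M + M)*(M + M))/5 = 2 + ((2*M)*(2*M))/5 = 2 + (4*M²)/5 = 2 + 4*M²/5)
G(Y, q) = Y + Y*q (G(Y, q) = Y*q + Y = Y + Y*q)
(I(-38) - 471)*(G(-2 - 1, -1) + L(-11)) = ((2 + (⅘)*(-38)²) - 471)*((-2 - 1)*(1 - 1) - 11) = ((2 + (⅘)*1444) - 471)*(-3*0 - 11) = ((2 + 5776/5) - 471)*(0 - 11) = (5786/5 - 471)*(-11) = (3431/5)*(-11) = -37741/5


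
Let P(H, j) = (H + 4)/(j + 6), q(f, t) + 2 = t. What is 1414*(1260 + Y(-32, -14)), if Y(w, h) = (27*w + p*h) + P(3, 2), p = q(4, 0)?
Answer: 2403093/4 ≈ 6.0077e+5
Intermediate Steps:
q(f, t) = -2 + t
P(H, j) = (4 + H)/(6 + j)
p = -2 (p = -2 + 0 = -2)
Y(w, h) = 7/8 - 2*h + 27*w (Y(w, h) = (27*w - 2*h) + (4 + 3)/(6 + 2) = (-2*h + 27*w) + 7/8 = 7/8 - 2*h + 27*w)
1414*(1260 + Y(-32, -14)) = 1414*(1260 + (7/8 - 2*(-14) + 27*(-32))) = 1414*(1260 + (7/8 + 28 - 864)) = 1414*(1260 - 6681/8) = 1414*(3399/8) = 2403093/4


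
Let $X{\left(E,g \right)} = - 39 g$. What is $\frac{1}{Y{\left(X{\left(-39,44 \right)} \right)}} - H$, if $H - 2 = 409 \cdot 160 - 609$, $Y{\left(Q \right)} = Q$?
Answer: $- \frac{111253429}{1716} \approx -64833.0$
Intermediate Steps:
$H = 64833$ ($H = 2 + \left(409 \cdot 160 - 609\right) = 2 + \left(65440 - 609\right) = 2 + 64831 = 64833$)
$\frac{1}{Y{\left(X{\left(-39,44 \right)} \right)}} - H = \frac{1}{\left(-39\right) 44} - 64833 = \frac{1}{-1716} - 64833 = - \frac{1}{1716} - 64833 = - \frac{111253429}{1716}$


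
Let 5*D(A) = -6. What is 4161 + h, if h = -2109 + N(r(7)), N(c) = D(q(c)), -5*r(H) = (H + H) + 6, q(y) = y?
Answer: 10254/5 ≈ 2050.8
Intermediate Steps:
r(H) = -6/5 - 2*H/5 (r(H) = -((H + H) + 6)/5 = -(2*H + 6)/5 = -(6 + 2*H)/5 = -6/5 - 2*H/5)
D(A) = -6/5 (D(A) = (⅕)*(-6) = -6/5)
N(c) = -6/5
h = -10551/5 (h = -2109 - 6/5 = -10551/5 ≈ -2110.2)
4161 + h = 4161 - 10551/5 = 10254/5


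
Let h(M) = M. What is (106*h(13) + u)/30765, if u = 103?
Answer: 1481/30765 ≈ 0.048139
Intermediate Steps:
(106*h(13) + u)/30765 = (106*13 + 103)/30765 = (1378 + 103)*(1/30765) = 1481*(1/30765) = 1481/30765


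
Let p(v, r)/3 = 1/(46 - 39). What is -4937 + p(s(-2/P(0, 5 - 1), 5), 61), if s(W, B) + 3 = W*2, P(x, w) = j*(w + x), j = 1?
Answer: -34556/7 ≈ -4936.6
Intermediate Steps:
P(x, w) = w + x (P(x, w) = 1*(w + x) = w + x)
s(W, B) = -3 + 2*W (s(W, B) = -3 + W*2 = -3 + 2*W)
p(v, r) = 3/7 (p(v, r) = 3/(46 - 39) = 3/7)
-4937 + p(s(-2/P(0, 5 - 1), 5), 61) = -4937 + 3/7 = -34556/7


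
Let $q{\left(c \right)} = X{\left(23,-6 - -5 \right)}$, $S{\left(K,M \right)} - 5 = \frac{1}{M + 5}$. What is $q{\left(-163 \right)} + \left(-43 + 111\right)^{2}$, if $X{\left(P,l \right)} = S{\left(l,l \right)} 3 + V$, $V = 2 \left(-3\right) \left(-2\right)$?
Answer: $\frac{18607}{4} \approx 4651.8$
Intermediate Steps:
$V = 12$ ($V = \left(-6\right) \left(-2\right) = 12$)
$S{\left(K,M \right)} = 5 + \frac{1}{5 + M}$ ($S{\left(K,M \right)} = 5 + \frac{1}{M + 5} = 5 + \frac{1}{5 + M}$)
$X{\left(P,l \right)} = 12 + \frac{3 \left(26 + 5 l\right)}{5 + l}$ ($X{\left(P,l \right)} = \frac{26 + 5 l}{5 + l} 3 + 12 = \frac{3 \left(26 + 5 l\right)}{5 + l} + 12 = 12 + \frac{3 \left(26 + 5 l\right)}{5 + l}$)
$q{\left(c \right)} = \frac{111}{4}$ ($q{\left(c \right)} = \frac{3 \left(46 + 9 \left(-6 - -5\right)\right)}{5 - 1} = \frac{3 \left(46 + 9 \left(-6 + 5\right)\right)}{5 + \left(-6 + 5\right)} = \frac{3 \left(46 + 9 \left(-1\right)\right)}{5 - 1} = \frac{3 \left(46 - 9\right)}{4} = 3 \cdot \frac{1}{4} \cdot 37 = \frac{111}{4}$)
$q{\left(-163 \right)} + \left(-43 + 111\right)^{2} = \frac{111}{4} + \left(-43 + 111\right)^{2} = \frac{111}{4} + 68^{2} = \frac{111}{4} + 4624 = \frac{18607}{4}$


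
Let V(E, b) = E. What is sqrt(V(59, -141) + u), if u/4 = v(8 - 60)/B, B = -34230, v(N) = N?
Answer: sqrt(17284250235)/17115 ≈ 7.6815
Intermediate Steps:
u = 104/17115 (u = 4*((8 - 60)/(-34230)) = 4*(-52*(-1/34230)) = 4*(26/17115) = 104/17115 ≈ 0.0060765)
sqrt(V(59, -141) + u) = sqrt(59 + 104/17115) = sqrt(1009889/17115) = sqrt(17284250235)/17115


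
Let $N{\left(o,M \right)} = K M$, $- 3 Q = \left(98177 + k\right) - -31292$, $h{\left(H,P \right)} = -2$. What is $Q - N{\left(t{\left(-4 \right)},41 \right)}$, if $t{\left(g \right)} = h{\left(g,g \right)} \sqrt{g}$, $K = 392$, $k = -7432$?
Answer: $-56751$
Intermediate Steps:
$t{\left(g \right)} = - 2 \sqrt{g}$
$Q = -40679$ ($Q = - \frac{\left(98177 - 7432\right) - -31292}{3} = - \frac{90745 + 31292}{3} = \left(- \frac{1}{3}\right) 122037 = -40679$)
$N{\left(o,M \right)} = 392 M$
$Q - N{\left(t{\left(-4 \right)},41 \right)} = -40679 - 392 \cdot 41 = -40679 - 16072 = -56751$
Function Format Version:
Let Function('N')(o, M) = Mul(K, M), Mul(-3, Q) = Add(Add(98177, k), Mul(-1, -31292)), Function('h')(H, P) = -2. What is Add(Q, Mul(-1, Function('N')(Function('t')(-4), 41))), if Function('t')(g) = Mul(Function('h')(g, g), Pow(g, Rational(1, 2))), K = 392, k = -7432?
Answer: -56751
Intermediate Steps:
Function('t')(g) = Mul(-2, Pow(g, Rational(1, 2)))
Q = -40679 (Q = Mul(Rational(-1, 3), Add(Add(98177, -7432), Mul(-1, -31292))) = Mul(Rational(-1, 3), Add(90745, 31292)) = Mul(Rational(-1, 3), 122037) = -40679)
Function('N')(o, M) = Mul(392, M)
Add(Q, Mul(-1, Function('N')(Function('t')(-4), 41))) = Add(-40679, Mul(-1, Mul(392, 41))) = Add(-40679, Mul(-1, 16072)) = Add(-40679, -16072) = -56751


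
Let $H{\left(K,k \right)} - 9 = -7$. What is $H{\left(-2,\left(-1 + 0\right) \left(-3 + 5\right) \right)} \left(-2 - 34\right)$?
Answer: $-72$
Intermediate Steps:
$H{\left(K,k \right)} = 2$ ($H{\left(K,k \right)} = 9 - 7 = 2$)
$H{\left(-2,\left(-1 + 0\right) \left(-3 + 5\right) \right)} \left(-2 - 34\right) = 2 \left(-2 - 34\right) = 2 \left(-36\right) = -72$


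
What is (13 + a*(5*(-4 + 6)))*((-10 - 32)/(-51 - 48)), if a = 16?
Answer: 2422/33 ≈ 73.394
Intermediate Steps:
(13 + a*(5*(-4 + 6)))*((-10 - 32)/(-51 - 48)) = (13 + 16*(5*(-4 + 6)))*((-10 - 32)/(-51 - 48)) = (13 + 16*(5*2))*(-42/(-99)) = (13 + 16*10)*(-42*(-1/99)) = (13 + 160)*(14/33) = 173*(14/33) = 2422/33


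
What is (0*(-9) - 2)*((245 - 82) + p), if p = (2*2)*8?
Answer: -390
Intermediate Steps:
p = 32 (p = 4*8 = 32)
(0*(-9) - 2)*((245 - 82) + p) = (0*(-9) - 2)*((245 - 82) + 32) = (0 - 2)*(163 + 32) = -2*195 = -390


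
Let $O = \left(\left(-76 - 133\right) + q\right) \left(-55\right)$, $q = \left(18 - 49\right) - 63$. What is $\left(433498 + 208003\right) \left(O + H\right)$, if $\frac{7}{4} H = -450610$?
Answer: $-154490394755$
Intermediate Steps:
$H = - \frac{1802440}{7}$ ($H = \frac{4}{7} \left(-450610\right) = - \frac{1802440}{7} \approx -2.5749 \cdot 10^{5}$)
$q = -94$ ($q = -31 - 63 = -94$)
$O = 16665$ ($O = \left(\left(-76 - 133\right) - 94\right) \left(-55\right) = \left(-209 - 94\right) \left(-55\right) = \left(-303\right) \left(-55\right) = 16665$)
$\left(433498 + 208003\right) \left(O + H\right) = \left(433498 + 208003\right) \left(16665 - \frac{1802440}{7}\right) = 641501 \left(- \frac{1685785}{7}\right) = -154490394755$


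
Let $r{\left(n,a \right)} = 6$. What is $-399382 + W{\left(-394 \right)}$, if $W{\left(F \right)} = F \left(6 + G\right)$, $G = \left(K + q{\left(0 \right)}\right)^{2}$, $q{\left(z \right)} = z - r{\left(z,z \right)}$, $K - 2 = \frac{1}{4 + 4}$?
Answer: $- \frac{13045189}{32} \approx -4.0766 \cdot 10^{5}$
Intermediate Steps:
$K = \frac{17}{8}$ ($K = 2 + \frac{1}{4 + 4} = 2 + \frac{1}{8} = \frac{17}{8} \approx 2.125$)
$q{\left(z \right)} = -6 + z$ ($q{\left(z \right)} = z - 6 = -6 + z$)
$G = \frac{961}{64}$ ($G = \left(\frac{17}{8} + \left(-6 + 0\right)\right)^{2} = \left(\frac{17}{8} - 6\right)^{2} = \left(- \frac{31}{8}\right)^{2} = \frac{961}{64} \approx 15.016$)
$W{\left(F \right)} = \frac{1345 F}{64}$ ($W{\left(F \right)} = F \left(6 + \frac{961}{64}\right) = F \frac{1345}{64} = \frac{1345 F}{64}$)
$-399382 + W{\left(-394 \right)} = -399382 + \frac{1345}{64} \left(-394\right) = -399382 - \frac{264965}{32} = - \frac{13045189}{32}$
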